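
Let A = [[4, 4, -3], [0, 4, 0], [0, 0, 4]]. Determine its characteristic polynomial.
χ_A(x) = (x - 4)^3

xI - A = [[x - 4, -4, 3], [0, x - 4, 0], [0, 0, x - 4]].

Expanding det(xI - A) along the first row:
det(xI - A) = + (x - 4)·det([[x - 4, 0], [0, x - 4]]) - (-4)·det([[0, 0], [0, x - 4]]) + (3)·det([[0, x - 4], [0, 0]]).

Evaluating gives χ_A(x) = x^3 - 12x^2 + 48x - 64 = (x - 4)^3.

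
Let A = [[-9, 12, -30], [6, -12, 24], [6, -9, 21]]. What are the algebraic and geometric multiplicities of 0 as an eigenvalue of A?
The characteristic polynomial is x(x - 3)(x + 3), so the factor x appears with exponent 1: the algebraic multiplicity is 1.

rank(A) = 2, so the eigenspace has dimension 3 - 2 = 1: the geometric multiplicity is 1.

algebraic multiplicity 1, geometric multiplicity 1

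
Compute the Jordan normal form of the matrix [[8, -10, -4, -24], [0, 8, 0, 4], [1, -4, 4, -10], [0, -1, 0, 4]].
The characteristic polynomial is det(xI - A) = (x - 6)^4, so the eigenvalues are 6 (algebraic multiplicity 4).

For λ = 6: rank(A - 6I) = 2, rank((A - 6I)^2) = 0. The eigenspace has dimension 4 - 2 = 2, so there are 2 Jordan blocks; the rank sequence gives block sizes [2, 2].

Assembling the blocks gives the Jordan form J above.

J = [[6, 1, 0, 0], [0, 6, 0, 0], [0, 0, 6, 1], [0, 0, 0, 6]]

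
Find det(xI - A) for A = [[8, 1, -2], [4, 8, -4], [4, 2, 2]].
χ_A(x) = (x - 6)^3

xI - A = [[x - 8, -1, 2], [-4, x - 8, 4], [-4, -2, x - 2]].

Expanding det(xI - A) along the first row:
det(xI - A) = + (x - 8)·det([[x - 8, 4], [-2, x - 2]]) - (-1)·det([[-4, 4], [-4, x - 2]]) + (2)·det([[-4, x - 8], [-4, -2]]).

Evaluating gives χ_A(x) = x^3 - 18x^2 + 108x - 216 = (x - 6)^3.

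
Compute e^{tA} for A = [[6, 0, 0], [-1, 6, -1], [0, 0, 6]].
A has Jordan form J = [[6, 1, 0], [0, 6, 0], [0, 0, 6]] with A = PJP^{-1}, so e^{tA} = P e^{tJ} P^{-1}.

For a Jordan block J_k(λ), e^{tJ_k(λ)} = e^{λt} · (I + tN + t^2 N^2/2! + ... + t^{k-1} N^{k-1}/(k-1)!) where N is the nilpotent superdiagonal part.

Assembling the blocks and conjugating back gives the entries of e^{tA} as shown above.

e^{tA} = [[e^{6*t}, 0, 0], [-t*e^{6*t}, e^{6*t}, -t*e^{6*t}], [0, 0, e^{6*t}]]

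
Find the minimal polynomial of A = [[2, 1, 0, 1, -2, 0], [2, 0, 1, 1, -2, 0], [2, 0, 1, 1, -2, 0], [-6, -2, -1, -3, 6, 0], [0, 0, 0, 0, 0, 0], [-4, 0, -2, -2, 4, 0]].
The characteristic polynomial factors as x^6. The minimal polynomial is ∏(x - λ)^{k_λ} where k_λ is the size of the largest Jordan block at λ.

For λ = 0: rank(A) = 2, and the largest Jordan block has size 2 (the smallest k with rank(A^k) = rank(A^(k+1))).

So m_A(x) = x^2.

m_A(x) = x^2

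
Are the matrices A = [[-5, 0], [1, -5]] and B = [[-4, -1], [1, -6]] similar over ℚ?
Two matrices over a field are similar if and only if they have the same invariant factors.

Both A and B have characteristic polynomial (x + 5)^2 and minimal polynomial (x + 5)^2. Computing further, both have invariant factors (x + 5)^2. Hence A and B are similar.

Yes.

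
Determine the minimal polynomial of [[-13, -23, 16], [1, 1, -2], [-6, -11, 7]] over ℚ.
m_A(x) = x^2(x + 5)

The characteristic polynomial factors as x^2(x + 5). The minimal polynomial is ∏(x - λ)^{k_λ} where k_λ is the size of the largest Jordan block at λ.

For λ = -5: rank(A + 5I) = 2, and the largest Jordan block has size 1 (the smallest k with rank((A + 5I)^k) = rank((A + 5I)^(k+1))).
For λ = 0: rank(A) = 2, and the largest Jordan block has size 2 (the smallest k with rank(A^k) = rank(A^(k+1))).

So m_A(x) = x^2(x + 5).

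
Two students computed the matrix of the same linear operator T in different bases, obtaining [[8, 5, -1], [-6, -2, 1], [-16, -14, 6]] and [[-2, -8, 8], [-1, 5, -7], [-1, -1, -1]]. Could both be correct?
trace(A) = 12 but trace(B) = 2. The trace is a similarity invariant, so A and B are not similar.

No.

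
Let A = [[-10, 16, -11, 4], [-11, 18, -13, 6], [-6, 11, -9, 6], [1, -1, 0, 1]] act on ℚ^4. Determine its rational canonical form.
R = [[0, 0, 0, -1], [1, 0, 0, 0], [0, 1, 0, -2], [0, 0, 1, 0]]

The invariant factors of A (the non-unit diagonal entries of the Smith normal form of xI - A over ℚ[x]) are (x^2 + 1)^2, each dividing the next. The characteristic polynomial is their product, (x^2 + 1)^2.

The rational canonical form is the block-diagonal matrix of companion matrices C(f_i):
R = [[0, 0, 0, -1], [1, 0, 0, 0], [0, 1, 0, -2], [0, 0, 1, 0]].

Note the characteristic polynomial does not split into linear factors over ℚ, so A has no Jordan form over ℚ; the rational canonical form exists over any field.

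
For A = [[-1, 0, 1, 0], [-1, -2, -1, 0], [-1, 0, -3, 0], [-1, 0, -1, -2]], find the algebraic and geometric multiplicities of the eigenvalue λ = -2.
The characteristic polynomial is (x + 2)^4, so the factor x + 2 appears with exponent 4: the algebraic multiplicity is 4.

rank(A + 2I) = 1, so the eigenspace has dimension 4 - 1 = 3: the geometric multiplicity is 3.

Since 3 < 4, A is not diagonalizable.

algebraic multiplicity 4, geometric multiplicity 3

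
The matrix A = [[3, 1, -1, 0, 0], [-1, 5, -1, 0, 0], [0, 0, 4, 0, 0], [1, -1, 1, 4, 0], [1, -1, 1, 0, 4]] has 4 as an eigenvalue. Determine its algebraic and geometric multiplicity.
algebraic multiplicity 5, geometric multiplicity 4

The characteristic polynomial is (x - 4)^5, so the factor x - 4 appears with exponent 5: the algebraic multiplicity is 5.

rank(A - 4I) = 1, so the eigenspace has dimension 5 - 1 = 4: the geometric multiplicity is 4.

Since 4 < 5, A is not diagonalizable.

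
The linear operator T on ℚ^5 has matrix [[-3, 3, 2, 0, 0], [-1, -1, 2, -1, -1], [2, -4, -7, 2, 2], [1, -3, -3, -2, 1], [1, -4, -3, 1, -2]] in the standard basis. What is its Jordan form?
J = [[-3, 1, 0, 0, 0], [0, -3, 1, 0, 0], [0, 0, -3, 0, 0], [0, 0, 0, -3, 1], [0, 0, 0, 0, -3]]

The characteristic polynomial is det(xI - A) = (x + 3)^5, so the eigenvalues are -3 (algebraic multiplicity 5).

For λ = -3: rank(A + 3I) = 3, rank((A + 3I)^2) = 1, rank((A + 3I)^3) = 0. The eigenspace has dimension 5 - 3 = 2, so there are 2 Jordan blocks; the rank sequence gives block sizes [3, 2].

Assembling the blocks gives the Jordan form J above.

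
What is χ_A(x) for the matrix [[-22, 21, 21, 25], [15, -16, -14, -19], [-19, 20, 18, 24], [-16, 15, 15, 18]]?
χ_A(x) = (x - 1)^2(x + 2)^2

xI - A = [[x + 22, -21, -21, -25], [-15, x + 16, 14, 19], [19, -20, x - 18, -24], [16, -15, -15, x - 18]].

Expanding det(xI - A) along the first row:
det(xI - A) = + (x + 22)·det([[x + 16, 14, 19], [-20, x - 18, -24], [-15, -15, x - 18]]) - (-21)·det([[-15, 14, 19], [19, x - 18, -24], [16, -15, x - 18]]) + (-21)·det([[-15, x + 16, 19], [19, -20, -24], [16, -15, x - 18]]) - (-25)·det([[-15, x + 16, 14], [19, -20, x - 18], [16, -15, -15]]).

Evaluating gives χ_A(x) = x^4 + 2x^3 - 3x^2 - 4x + 4 = (x - 1)^2(x + 2)^2.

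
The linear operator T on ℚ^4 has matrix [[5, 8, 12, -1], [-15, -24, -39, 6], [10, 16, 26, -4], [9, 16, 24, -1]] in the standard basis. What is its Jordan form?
The characteristic polynomial is det(xI - A) = x(x - 2)^3, so the eigenvalues are 0 (algebraic multiplicity 1), 2 (algebraic multiplicity 3).

For λ = 0: algebraic multiplicity 1 gives one 1×1 block.

For λ = 2: rank(A - 2I) = 3, rank((A - 2I)^2) = 2, rank((A - 2I)^3) = 1. The eigenspace has dimension 4 - 3 = 1, so there is 1 Jordan block; the rank sequence gives block sizes [3].

Assembling the blocks gives the Jordan form J above.

J = [[0, 0, 0, 0], [0, 2, 1, 0], [0, 0, 2, 1], [0, 0, 0, 2]]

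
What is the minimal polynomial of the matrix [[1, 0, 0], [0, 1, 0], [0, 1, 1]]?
m_A(x) = (x - 1)^2

The characteristic polynomial factors as (x - 1)^3. The minimal polynomial is ∏(x - λ)^{k_λ} where k_λ is the size of the largest Jordan block at λ.

For λ = 1: rank(A - I) = 1, and the largest Jordan block has size 2 (the smallest k with rank((A - I)^k) = rank((A - I)^(k+1))).

So m_A(x) = (x - 1)^2.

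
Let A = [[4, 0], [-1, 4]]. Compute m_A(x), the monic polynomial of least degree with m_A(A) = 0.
m_A(x) = (x - 4)^2

The characteristic polynomial factors as (x - 4)^2. The minimal polynomial is ∏(x - λ)^{k_λ} where k_λ is the size of the largest Jordan block at λ.

For λ = 4: rank(A - 4I) = 1, and the largest Jordan block has size 2 (the smallest k with rank((A - 4I)^k) = rank((A - 4I)^(k+1))).

So m_A(x) = (x - 4)^2.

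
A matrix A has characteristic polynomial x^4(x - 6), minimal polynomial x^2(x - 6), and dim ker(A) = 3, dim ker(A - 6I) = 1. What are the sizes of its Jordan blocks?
λ = 0: algebraic multiplicity 4 (exponent in χ_A), largest block size 2 (exponent in m_A), 3 blocks (geometric multiplicity). These force block sizes [2, 1, 1].
λ = 6: algebraic multiplicity 1 (exponent in χ_A), largest block size 1 (exponent in m_A), 1 block (geometric multiplicity). This forces block sizes [1].

Jordan blocks: (0, 2), (0, 1), (0, 1), (6, 1)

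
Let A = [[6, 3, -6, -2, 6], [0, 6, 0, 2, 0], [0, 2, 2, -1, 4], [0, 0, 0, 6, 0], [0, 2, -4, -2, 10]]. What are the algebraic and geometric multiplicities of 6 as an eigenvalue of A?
The characteristic polynomial is (x - 6)^5, so the factor x - 6 appears with exponent 5: the algebraic multiplicity is 5.

rank(A - 6I) = 2, so the eigenspace has dimension 5 - 2 = 3: the geometric multiplicity is 3.

Since 3 < 5, A is not diagonalizable.

algebraic multiplicity 5, geometric multiplicity 3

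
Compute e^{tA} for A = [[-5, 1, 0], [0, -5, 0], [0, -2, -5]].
A has Jordan form J = [[-5, 1, 0], [0, -5, 0], [0, 0, -5]] with A = PJP^{-1}, so e^{tA} = P e^{tJ} P^{-1}.

For a Jordan block J_k(λ), e^{tJ_k(λ)} = e^{λt} · (I + tN + t^2 N^2/2! + ... + t^{k-1} N^{k-1}/(k-1)!) where N is the nilpotent superdiagonal part.

Assembling the blocks and conjugating back gives the entries of e^{tA} as shown above.

e^{tA} = [[e^{-5*t}, t*e^{-5*t}, 0], [0, e^{-5*t}, 0], [0, -2*t*e^{-5*t}, e^{-5*t}]]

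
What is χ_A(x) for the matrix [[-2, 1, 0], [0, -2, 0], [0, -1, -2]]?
χ_A(x) = (x + 2)^3

xI - A = [[x + 2, -1, 0], [0, x + 2, 0], [0, 1, x + 2]].

Expanding det(xI - A) along the first row:
det(xI - A) = + (x + 2)·det([[x + 2, 0], [1, x + 2]]) - (-1)·det([[0, 0], [0, x + 2]]) + (0)·det([[0, x + 2], [0, 1]]).

Evaluating gives χ_A(x) = x^3 + 6x^2 + 12x + 8 = (x + 2)^3.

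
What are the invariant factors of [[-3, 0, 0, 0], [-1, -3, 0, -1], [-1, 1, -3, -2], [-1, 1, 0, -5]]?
The Jordan structure of A has elementary divisors (x + 4)^2, (x + 3), (x + 3). Arranging the block sizes at each eigenvalue in decreasing order and taking row products gives the invariant factors.

Invariant factors (smallest first, each dividing the next): x + 3, (x + 3)(x + 4)^2.

Check: the last factor (x + 3)(x + 4)^2 is the minimal polynomial, and the product (x + 3)^2(x + 4)^2 is the characteristic polynomial.

x + 3, (x + 3)(x + 4)^2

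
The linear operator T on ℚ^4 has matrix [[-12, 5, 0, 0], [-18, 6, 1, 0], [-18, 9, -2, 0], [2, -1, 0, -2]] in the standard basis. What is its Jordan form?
The characteristic polynomial is det(xI - A) = (x + 2)^2(x + 3)^2, so the eigenvalues are -3 (algebraic multiplicity 2), -2 (algebraic multiplicity 2).

For λ = -3: rank(A + 3I) = 3, rank((A + 3I)^2) = 2. The eigenspace has dimension 4 - 3 = 1, so there is 1 Jordan block; the rank sequence gives block sizes [2].

For λ = -2: rank(A + 2I) = 2. The eigenspace has dimension 4 - 2 = 2, so there are 2 Jordan blocks; the rank sequence gives block sizes [1, 1].

Assembling the blocks gives the Jordan form J above.

J = [[-3, 1, 0, 0], [0, -3, 0, 0], [0, 0, -2, 0], [0, 0, 0, -2]]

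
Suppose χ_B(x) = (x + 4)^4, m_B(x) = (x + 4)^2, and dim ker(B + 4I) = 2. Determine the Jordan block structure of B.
Jordan blocks: (-4, 2), (-4, 2)

λ = -4: algebraic multiplicity 4 (exponent in χ_B), largest block size 2 (exponent in m_B), 2 blocks (geometric multiplicity). These force block sizes [2, 2].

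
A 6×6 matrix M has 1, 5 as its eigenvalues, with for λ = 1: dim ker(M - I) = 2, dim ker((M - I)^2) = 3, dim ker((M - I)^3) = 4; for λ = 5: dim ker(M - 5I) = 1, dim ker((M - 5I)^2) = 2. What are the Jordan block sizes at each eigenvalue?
λ = 1: successive nullity increments [2, 1, 1] count blocks of size ≥ k; block sizes are [3, 1].
λ = 5: successive nullity increments [1, 1] count blocks of size ≥ k; block sizes are [2].

Jordan blocks: (1, 3), (1, 1), (5, 2)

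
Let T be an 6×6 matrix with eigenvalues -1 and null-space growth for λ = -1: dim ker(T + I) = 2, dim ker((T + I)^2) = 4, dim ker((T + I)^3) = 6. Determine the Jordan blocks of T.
λ = -1: successive nullity increments [2, 2, 2] count blocks of size ≥ k; block sizes are [3, 3].

Jordan blocks: (-1, 3), (-1, 3)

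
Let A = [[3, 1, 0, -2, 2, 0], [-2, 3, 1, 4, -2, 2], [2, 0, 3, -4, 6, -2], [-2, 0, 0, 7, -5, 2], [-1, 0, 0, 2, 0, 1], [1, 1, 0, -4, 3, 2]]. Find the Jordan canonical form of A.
The characteristic polynomial is det(xI - A) = (x - 3)^6, so the eigenvalues are 3 (algebraic multiplicity 6).

For λ = 3: rank(A - 3I) = 4, rank((A - 3I)^2) = 2, rank((A - 3I)^3) = 0. The eigenspace has dimension 6 - 4 = 2, so there are 2 Jordan blocks; the rank sequence gives block sizes [3, 3].

Assembling the blocks gives the Jordan form J above.

J = [[3, 1, 0, 0, 0, 0], [0, 3, 1, 0, 0, 0], [0, 0, 3, 0, 0, 0], [0, 0, 0, 3, 1, 0], [0, 0, 0, 0, 3, 1], [0, 0, 0, 0, 0, 3]]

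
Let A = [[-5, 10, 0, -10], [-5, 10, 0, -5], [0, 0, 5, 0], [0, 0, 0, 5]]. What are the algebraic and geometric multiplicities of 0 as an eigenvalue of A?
algebraic multiplicity 1, geometric multiplicity 1

The characteristic polynomial is x(x - 5)^3, so the factor x appears with exponent 1: the algebraic multiplicity is 1.

rank(A) = 3, so the eigenspace has dimension 4 - 3 = 1: the geometric multiplicity is 1.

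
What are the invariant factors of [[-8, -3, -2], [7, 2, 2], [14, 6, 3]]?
x + 1, (x + 1)^2

The Jordan structure of A has elementary divisors (x + 1)^2, (x + 1). Arranging the block sizes at each eigenvalue in decreasing order and taking row products gives the invariant factors.

Invariant factors (smallest first, each dividing the next): x + 1, (x + 1)^2.

Check: the last factor (x + 1)^2 is the minimal polynomial, and the product (x + 1)^3 is the characteristic polynomial.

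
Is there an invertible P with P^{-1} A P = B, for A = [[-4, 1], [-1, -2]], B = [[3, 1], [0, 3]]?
No.

trace(A) = -6 but trace(B) = 6. The trace is a similarity invariant, so A and B are not similar.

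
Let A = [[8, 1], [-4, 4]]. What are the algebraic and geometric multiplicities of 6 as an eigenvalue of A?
algebraic multiplicity 2, geometric multiplicity 1

The characteristic polynomial is (x - 6)^2, so the factor x - 6 appears with exponent 2: the algebraic multiplicity is 2.

rank(A - 6I) = 1, so the eigenspace has dimension 2 - 1 = 1: the geometric multiplicity is 1.

Since 1 < 2, A is not diagonalizable.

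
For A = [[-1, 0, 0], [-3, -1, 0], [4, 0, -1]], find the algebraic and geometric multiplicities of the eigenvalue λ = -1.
The characteristic polynomial is (x + 1)^3, so the factor x + 1 appears with exponent 3: the algebraic multiplicity is 3.

rank(A + I) = 1, so the eigenspace has dimension 3 - 1 = 2: the geometric multiplicity is 2.

Since 2 < 3, A is not diagonalizable.

algebraic multiplicity 3, geometric multiplicity 2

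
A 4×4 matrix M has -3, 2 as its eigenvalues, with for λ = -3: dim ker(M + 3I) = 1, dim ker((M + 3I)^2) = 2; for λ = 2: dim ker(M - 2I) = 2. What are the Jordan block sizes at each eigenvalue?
Jordan blocks: (-3, 2), (2, 1), (2, 1)

λ = -3: successive nullity increments [1, 1] count blocks of size ≥ k; block sizes are [2].
λ = 2: successive nullity increments [2] count blocks of size ≥ k; block sizes are [1, 1].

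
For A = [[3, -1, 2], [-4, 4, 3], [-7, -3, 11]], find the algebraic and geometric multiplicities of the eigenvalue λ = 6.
algebraic multiplicity 3, geometric multiplicity 1

The characteristic polynomial is (x - 6)^3, so the factor x - 6 appears with exponent 3: the algebraic multiplicity is 3.

rank(A - 6I) = 2, so the eigenspace has dimension 3 - 2 = 1: the geometric multiplicity is 1.

Since 1 < 3, A is not diagonalizable.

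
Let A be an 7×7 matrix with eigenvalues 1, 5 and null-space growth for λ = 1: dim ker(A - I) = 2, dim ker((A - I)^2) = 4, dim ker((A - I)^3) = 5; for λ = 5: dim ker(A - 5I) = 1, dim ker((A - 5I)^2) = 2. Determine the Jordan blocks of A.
λ = 1: successive nullity increments [2, 2, 1] count blocks of size ≥ k; block sizes are [3, 2].
λ = 5: successive nullity increments [1, 1] count blocks of size ≥ k; block sizes are [2].

Jordan blocks: (1, 3), (1, 2), (5, 2)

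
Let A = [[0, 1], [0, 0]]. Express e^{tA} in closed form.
A has Jordan form J = [[0, 1], [0, 0]] with A = PJP^{-1}, so e^{tA} = P e^{tJ} P^{-1}.

For a Jordan block J_k(λ), e^{tJ_k(λ)} = e^{λt} · (I + tN + t^2 N^2/2! + ... + t^{k-1} N^{k-1}/(k-1)!) where N is the nilpotent superdiagonal part.

Assembling the blocks and conjugating back gives the entries of e^{tA} as shown above.

e^{tA} = [[1, t], [0, 1]]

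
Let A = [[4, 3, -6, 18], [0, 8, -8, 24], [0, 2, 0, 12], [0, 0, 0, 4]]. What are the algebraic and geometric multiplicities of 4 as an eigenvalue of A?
The characteristic polynomial is (x - 4)^4, so the factor x - 4 appears with exponent 4: the algebraic multiplicity is 4.

rank(A - 4I) = 1, so the eigenspace has dimension 4 - 1 = 3: the geometric multiplicity is 3.

Since 3 < 4, A is not diagonalizable.

algebraic multiplicity 4, geometric multiplicity 3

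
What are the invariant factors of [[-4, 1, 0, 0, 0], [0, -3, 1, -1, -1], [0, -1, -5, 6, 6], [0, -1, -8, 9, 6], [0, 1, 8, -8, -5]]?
(x - 3)(x - 1)(x + 4)^3

The Jordan structure of A has elementary divisors (x + 4)^3, (x - 1), (x - 3). Arranging the block sizes at each eigenvalue in decreasing order and taking row products gives the invariant factors.

Invariant factors (smallest first, each dividing the next): (x - 3)(x - 1)(x + 4)^3.

Check: the last factor (x - 3)(x - 1)(x + 4)^3 is the minimal polynomial, and the product (x - 3)(x - 1)(x + 4)^3 is the characteristic polynomial.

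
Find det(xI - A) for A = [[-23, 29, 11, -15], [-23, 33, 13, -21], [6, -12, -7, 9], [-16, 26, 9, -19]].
xI - A = [[x + 23, -29, -11, 15], [23, x - 33, -13, 21], [-6, 12, x + 7, -9], [16, -26, -9, x + 19]].

Expanding det(xI - A) along the first row:
det(xI - A) = + (x + 23)·det([[x - 33, -13, 21], [12, x + 7, -9], [-26, -9, x + 19]]) - (-29)·det([[23, -13, 21], [-6, x + 7, -9], [16, -9, x + 19]]) + (-11)·det([[23, x - 33, 21], [-6, 12, -9], [16, -26, x + 19]]) - (15)·det([[23, x - 33, -13], [-6, 12, x + 7], [16, -26, -9]]).

Evaluating gives χ_A(x) = x^4 + 16x^3 + 96x^2 + 256x + 256 = (x + 4)^4.

χ_A(x) = (x + 4)^4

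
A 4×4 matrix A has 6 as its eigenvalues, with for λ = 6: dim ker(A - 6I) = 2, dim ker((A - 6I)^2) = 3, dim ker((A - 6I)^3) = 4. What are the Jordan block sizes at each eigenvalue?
λ = 6: successive nullity increments [2, 1, 1] count blocks of size ≥ k; block sizes are [3, 1].

Jordan blocks: (6, 3), (6, 1)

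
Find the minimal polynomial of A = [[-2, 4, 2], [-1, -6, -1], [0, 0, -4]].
The characteristic polynomial factors as (x + 4)^3. The minimal polynomial is ∏(x - λ)^{k_λ} where k_λ is the size of the largest Jordan block at λ.

For λ = -4: rank(A + 4I) = 1, and the largest Jordan block has size 2 (the smallest k with rank((A + 4I)^k) = rank((A + 4I)^(k+1))).

So m_A(x) = (x + 4)^2.

m_A(x) = (x + 4)^2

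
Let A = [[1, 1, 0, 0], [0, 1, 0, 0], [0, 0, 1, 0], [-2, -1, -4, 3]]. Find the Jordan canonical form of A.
The characteristic polynomial is det(xI - A) = (x - 3)(x - 1)^3, so the eigenvalues are 1 (algebraic multiplicity 3), 3 (algebraic multiplicity 1).

For λ = 1: rank(A - I) = 2, rank((A - I)^2) = 1. The eigenspace has dimension 4 - 2 = 2, so there are 2 Jordan blocks; the rank sequence gives block sizes [2, 1].

For λ = 3: algebraic multiplicity 1 gives one 1×1 block.

Assembling the blocks gives the Jordan form J above.

J = [[1, 1, 0, 0], [0, 1, 0, 0], [0, 0, 1, 0], [0, 0, 0, 3]]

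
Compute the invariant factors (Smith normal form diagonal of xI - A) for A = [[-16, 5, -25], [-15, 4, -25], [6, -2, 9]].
The Jordan structure of A has elementary divisors (x + 1)^2, (x + 1). Arranging the block sizes at each eigenvalue in decreasing order and taking row products gives the invariant factors.

Invariant factors (smallest first, each dividing the next): x + 1, (x + 1)^2.

Check: the last factor (x + 1)^2 is the minimal polynomial, and the product (x + 1)^3 is the characteristic polynomial.

x + 1, (x + 1)^2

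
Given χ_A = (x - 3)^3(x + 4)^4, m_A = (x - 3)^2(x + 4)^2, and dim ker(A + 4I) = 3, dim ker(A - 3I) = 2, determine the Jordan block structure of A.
Jordan blocks: (-4, 2), (-4, 1), (-4, 1), (3, 2), (3, 1)

λ = -4: algebraic multiplicity 4 (exponent in χ_A), largest block size 2 (exponent in m_A), 3 blocks (geometric multiplicity). These force block sizes [2, 1, 1].
λ = 3: algebraic multiplicity 3 (exponent in χ_A), largest block size 2 (exponent in m_A), 2 blocks (geometric multiplicity). These force block sizes [2, 1].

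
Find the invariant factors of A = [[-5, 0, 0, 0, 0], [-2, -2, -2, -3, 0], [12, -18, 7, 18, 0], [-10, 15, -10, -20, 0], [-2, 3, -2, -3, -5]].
x + 5, x + 5, x + 5, (x + 5)^2

The Jordan structure of A has elementary divisors (x + 5)^2, (x + 5), (x + 5), (x + 5). Arranging the block sizes at each eigenvalue in decreasing order and taking row products gives the invariant factors.

Invariant factors (smallest first, each dividing the next): x + 5, x + 5, x + 5, (x + 5)^2.

Check: the last factor (x + 5)^2 is the minimal polynomial, and the product (x + 5)^5 is the characteristic polynomial.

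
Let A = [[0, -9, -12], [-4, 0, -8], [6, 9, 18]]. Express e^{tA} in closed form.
e^{tA} = [[(1 - 6*t)*e^{6*t}, -9*t*e^{6*t}, -12*t*e^{6*t}], [-4*t*e^{6*t}, (1 - 6*t)*e^{6*t}, -8*t*e^{6*t}], [6*t*e^{6*t}, 9*t*e^{6*t}, (12*t + 1)*e^{6*t}]]

A has Jordan form J = [[6, 1, 0], [0, 6, 0], [0, 0, 6]] with A = PJP^{-1}, so e^{tA} = P e^{tJ} P^{-1}.

For a Jordan block J_k(λ), e^{tJ_k(λ)} = e^{λt} · (I + tN + t^2 N^2/2! + ... + t^{k-1} N^{k-1}/(k-1)!) where N is the nilpotent superdiagonal part.

Assembling the blocks and conjugating back gives the entries of e^{tA} as shown above.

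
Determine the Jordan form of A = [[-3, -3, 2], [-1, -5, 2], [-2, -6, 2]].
J = [[-2, 1, 0], [0, -2, 0], [0, 0, -2]]

The characteristic polynomial is det(xI - A) = (x + 2)^3, so the eigenvalues are -2 (algebraic multiplicity 3).

For λ = -2: rank(A + 2I) = 1, rank((A + 2I)^2) = 0. The eigenspace has dimension 3 - 1 = 2, so there are 2 Jordan blocks; the rank sequence gives block sizes [2, 1].

Assembling the blocks gives the Jordan form J above.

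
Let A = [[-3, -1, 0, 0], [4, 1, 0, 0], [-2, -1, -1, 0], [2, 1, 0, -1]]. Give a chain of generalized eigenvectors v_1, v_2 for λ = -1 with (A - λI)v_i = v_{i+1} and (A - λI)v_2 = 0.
We seek v_1 ∈ ker((A + I)^2) \ ker(A + I), then set v_{i+1} = (A + I) v_i.

One such chain is v_1 = [[0, -1, 1, 0]]^T, v_2 = [[1, -2, 1, -1]]^T. Check: (A + I) v_2 = [[0, 0, 0, 0]]^T = 0.

v_1 = [[0, -1, 1, 0]]^T, v_2 = [[1, -2, 1, -1]]^T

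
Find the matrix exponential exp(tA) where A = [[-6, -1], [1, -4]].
e^{tA} = [[(1 - t)*e^{-5*t}, -t*e^{-5*t}], [t*e^{-5*t}, (t + 1)*e^{-5*t}]]

A has Jordan form J = [[-5, 1], [0, -5]] with A = PJP^{-1}, so e^{tA} = P e^{tJ} P^{-1}.

For a Jordan block J_k(λ), e^{tJ_k(λ)} = e^{λt} · (I + tN + t^2 N^2/2! + ... + t^{k-1} N^{k-1}/(k-1)!) where N is the nilpotent superdiagonal part.

Assembling the blocks and conjugating back gives the entries of e^{tA} as shown above.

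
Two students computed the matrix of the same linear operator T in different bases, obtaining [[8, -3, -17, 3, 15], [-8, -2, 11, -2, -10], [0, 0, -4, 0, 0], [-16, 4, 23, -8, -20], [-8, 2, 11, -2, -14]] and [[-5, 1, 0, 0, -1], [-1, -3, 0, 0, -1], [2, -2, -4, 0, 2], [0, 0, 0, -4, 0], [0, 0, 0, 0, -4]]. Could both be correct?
Both have characteristic polynomial (x + 4)^5, but the minimal polynomial of A is (x + 4)^3 while the minimal polynomial of B is (x + 4)^2. The minimal polynomial is a similarity invariant, so A and B are not similar.

No.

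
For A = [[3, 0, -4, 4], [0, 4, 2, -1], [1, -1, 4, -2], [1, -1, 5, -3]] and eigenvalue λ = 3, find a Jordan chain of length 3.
We seek v_1 ∈ ker((A - 3I)^3) \ ker((A - 3I)^2), then set v_{i+1} = (A - 3I) v_i.

One such chain is v_1 = [[1, 0, -1, -1]]^T, v_2 = [[0, -1, 2, 2]]^T, v_3 = [[0, 1, -1, -1]]^T. Check: (A - 3I) v_3 = [[0, 0, 0, 0]]^T = 0.

v_1 = [[1, 0, -1, -1]]^T, v_2 = [[0, -1, 2, 2]]^T, v_3 = [[0, 1, -1, -1]]^T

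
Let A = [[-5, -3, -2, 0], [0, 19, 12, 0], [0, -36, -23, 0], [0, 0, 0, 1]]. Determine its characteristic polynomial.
xI - A = [[x + 5, 3, 2, 0], [0, x - 19, -12, 0], [0, 36, x + 23, 0], [0, 0, 0, x - 1]].

Expanding det(xI - A) along the first row:
det(xI - A) = + (x + 5)·det([[x - 19, -12, 0], [36, x + 23, 0], [0, 0, x - 1]]) - (3)·det([[0, -12, 0], [0, x + 23, 0], [0, 0, x - 1]]) + (2)·det([[0, x - 19, 0], [0, 36, 0], [0, 0, x - 1]]) - (0)·det([[0, x - 19, -12], [0, 36, x + 23], [0, 0, 0]]).

Evaluating gives χ_A(x) = x^4 + 8x^3 + 6x^2 - 40x + 25 = (x - 1)^2(x + 5)^2.

χ_A(x) = (x - 1)^2(x + 5)^2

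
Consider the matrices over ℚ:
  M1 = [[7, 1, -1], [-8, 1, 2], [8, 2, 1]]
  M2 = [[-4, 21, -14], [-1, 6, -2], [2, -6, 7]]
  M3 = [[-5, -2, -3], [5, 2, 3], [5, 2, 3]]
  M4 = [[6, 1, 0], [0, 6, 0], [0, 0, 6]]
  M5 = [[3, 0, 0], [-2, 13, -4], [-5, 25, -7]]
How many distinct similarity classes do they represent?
3 classes: {M1, M2, M5}, {M3}, {M4}

Characteristic polynomials: χ_{M1} = (x - 3)^3, χ_{M2} = (x - 3)^3, χ_{M3} = x^3, χ_{M4} = (x - 6)^3, χ_{M5} = (x - 3)^3.

{M1, M2, M5}: invariant factors x - 3, (x - 3)^2.

{M3}: invariant factors x, x^2.

{M4}: invariant factors x - 6, (x - 6)^2.

Matrices are similar if and only if their invariant-factor lists agree; the partition into similarity classes is {M1, M2, M5}, {M3}, {M4}.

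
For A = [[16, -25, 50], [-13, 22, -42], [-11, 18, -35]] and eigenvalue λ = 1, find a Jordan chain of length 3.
We seek v_1 ∈ ker((A - I)^3) \ ker((A - I)^2), then set v_{i+1} = (A - I) v_i.

One such chain is v_1 = [[3, -4, -3]]^T, v_2 = [[-5, 3, 3]]^T, v_3 = [[0, 2, 1]]^T. Check: (A - I) v_3 = [[0, 0, 0]]^T = 0.

v_1 = [[3, -4, -3]]^T, v_2 = [[-5, 3, 3]]^T, v_3 = [[0, 2, 1]]^T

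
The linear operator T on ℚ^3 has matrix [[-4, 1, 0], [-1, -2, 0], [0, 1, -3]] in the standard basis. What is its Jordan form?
J = [[-3, 1, 0], [0, -3, 1], [0, 0, -3]]

The characteristic polynomial is det(xI - A) = (x + 3)^3, so the eigenvalues are -3 (algebraic multiplicity 3).

For λ = -3: rank(A + 3I) = 2, rank((A + 3I)^2) = 1, rank((A + 3I)^3) = 0. The eigenspace has dimension 3 - 2 = 1, so there is 1 Jordan block; the rank sequence gives block sizes [3].

Assembling the blocks gives the Jordan form J above.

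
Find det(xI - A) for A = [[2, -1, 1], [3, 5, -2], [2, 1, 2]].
xI - A = [[x - 2, 1, -1], [-3, x - 5, 2], [-2, -1, x - 2]].

Expanding det(xI - A) along the first row:
det(xI - A) = + (x - 2)·det([[x - 5, 2], [-1, x - 2]]) - (1)·det([[-3, 2], [-2, x - 2]]) + (-1)·det([[-3, x - 5], [-2, -1]]).

Evaluating gives χ_A(x) = x^3 - 9x^2 + 27x - 27 = (x - 3)^3.

χ_A(x) = (x - 3)^3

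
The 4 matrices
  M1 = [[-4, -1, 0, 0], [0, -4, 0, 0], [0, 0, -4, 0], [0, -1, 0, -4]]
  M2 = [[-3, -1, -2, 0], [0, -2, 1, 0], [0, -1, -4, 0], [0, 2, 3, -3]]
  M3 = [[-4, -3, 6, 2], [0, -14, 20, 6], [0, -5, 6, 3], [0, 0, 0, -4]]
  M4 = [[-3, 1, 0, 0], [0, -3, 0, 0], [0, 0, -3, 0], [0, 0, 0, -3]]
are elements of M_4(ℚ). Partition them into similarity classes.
Characteristic polynomials: χ_{M1} = (x + 4)^4, χ_{M2} = (x + 3)^4, χ_{M3} = (x + 4)^4, χ_{M4} = (x + 3)^4.

{M1}: invariant factors x + 4, x + 4, (x + 4)^2.

{M2}: invariant factors x + 3, (x + 3)^3.

{M3}: invariant factors (x + 4)^2, (x + 4)^2.

{M4}: invariant factors x + 3, x + 3, (x + 3)^2.

Matrices are similar if and only if their invariant-factor lists agree; the partition into similarity classes is {M1}, {M2}, {M3}, {M4}.

4 classes: {M1}, {M2}, {M3}, {M4}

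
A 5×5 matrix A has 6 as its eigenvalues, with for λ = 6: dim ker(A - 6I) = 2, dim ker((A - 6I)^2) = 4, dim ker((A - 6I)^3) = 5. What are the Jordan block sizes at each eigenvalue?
λ = 6: successive nullity increments [2, 2, 1] count blocks of size ≥ k; block sizes are [3, 2].

Jordan blocks: (6, 3), (6, 2)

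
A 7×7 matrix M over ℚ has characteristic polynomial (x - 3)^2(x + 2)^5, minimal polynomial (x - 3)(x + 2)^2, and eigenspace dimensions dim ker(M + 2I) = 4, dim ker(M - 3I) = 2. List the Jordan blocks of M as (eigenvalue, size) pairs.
λ = -2: algebraic multiplicity 5 (exponent in χ_M), largest block size 2 (exponent in m_M), 4 blocks (geometric multiplicity). These force block sizes [2, 1, 1, 1].
λ = 3: algebraic multiplicity 2 (exponent in χ_M), largest block size 1 (exponent in m_M), 2 blocks (geometric multiplicity). These force block sizes [1, 1].

Jordan blocks: (-2, 2), (-2, 1), (-2, 1), (-2, 1), (3, 1), (3, 1)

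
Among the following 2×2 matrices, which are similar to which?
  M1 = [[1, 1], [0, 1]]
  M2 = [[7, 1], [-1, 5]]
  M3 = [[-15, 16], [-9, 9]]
Characteristic polynomials: χ_{M1} = (x - 1)^2, χ_{M2} = (x - 6)^2, χ_{M3} = (x + 3)^2.

{M1}: invariant factors (x - 1)^2.

{M2}: invariant factors (x - 6)^2.

{M3}: invariant factors (x + 3)^2.

Matrices are similar if and only if their invariant-factor lists agree; the partition into similarity classes is {M1}, {M2}, {M3}.

3 classes: {M1}, {M2}, {M3}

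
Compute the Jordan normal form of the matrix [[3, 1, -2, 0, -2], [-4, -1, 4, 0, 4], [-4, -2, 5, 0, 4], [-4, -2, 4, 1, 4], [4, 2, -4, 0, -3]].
J = [[1, 1, 0, 0, 0], [0, 1, 0, 0, 0], [0, 0, 1, 0, 0], [0, 0, 0, 1, 0], [0, 0, 0, 0, 1]]

The characteristic polynomial is det(xI - A) = (x - 1)^5, so the eigenvalues are 1 (algebraic multiplicity 5).

For λ = 1: rank(A - I) = 1, rank((A - I)^2) = 0. The eigenspace has dimension 5 - 1 = 4, so there are 4 Jordan blocks; the rank sequence gives block sizes [2, 1, 1, 1].

Assembling the blocks gives the Jordan form J above.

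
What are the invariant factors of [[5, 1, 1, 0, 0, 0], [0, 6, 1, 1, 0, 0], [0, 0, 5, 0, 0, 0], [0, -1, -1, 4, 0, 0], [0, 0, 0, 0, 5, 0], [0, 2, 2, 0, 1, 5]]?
x - 5, (x - 5)^2, (x - 5)^3

The Jordan structure of A has elementary divisors (x - 5)^3, (x - 5)^2, (x - 5). Arranging the block sizes at each eigenvalue in decreasing order and taking row products gives the invariant factors.

Invariant factors (smallest first, each dividing the next): x - 5, (x - 5)^2, (x - 5)^3.

Check: the last factor (x - 5)^3 is the minimal polynomial, and the product (x - 5)^6 is the characteristic polynomial.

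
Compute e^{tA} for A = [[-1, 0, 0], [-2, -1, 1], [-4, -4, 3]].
e^{tA} = [[e^{-t}, 0, 0], [-2*sinh(t), (1 - 2*t)*e^{t}, t*e^{t}], [-4*sinh(t), -4*t*e^{t}, (2*t + 1)*e^{t}]]

A has Jordan form J = [[-1, 0, 0], [0, 1, 1], [0, 0, 1]] with A = PJP^{-1}, so e^{tA} = P e^{tJ} P^{-1}.

For a Jordan block J_k(λ), e^{tJ_k(λ)} = e^{λt} · (I + tN + t^2 N^2/2! + ... + t^{k-1} N^{k-1}/(k-1)!) where N is the nilpotent superdiagonal part.

Assembling the blocks and conjugating back gives the entries of e^{tA} as shown above.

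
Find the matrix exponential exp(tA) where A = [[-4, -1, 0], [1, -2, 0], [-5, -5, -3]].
e^{tA} = [[(1 - t)*e^{-3*t}, -t*e^{-3*t}, 0], [t*e^{-3*t}, (t + 1)*e^{-3*t}, 0], [-5*t*e^{-3*t}, -5*t*e^{-3*t}, e^{-3*t}]]

A has Jordan form J = [[-3, 1, 0], [0, -3, 0], [0, 0, -3]] with A = PJP^{-1}, so e^{tA} = P e^{tJ} P^{-1}.

For a Jordan block J_k(λ), e^{tJ_k(λ)} = e^{λt} · (I + tN + t^2 N^2/2! + ... + t^{k-1} N^{k-1}/(k-1)!) where N is the nilpotent superdiagonal part.

Assembling the blocks and conjugating back gives the entries of e^{tA} as shown above.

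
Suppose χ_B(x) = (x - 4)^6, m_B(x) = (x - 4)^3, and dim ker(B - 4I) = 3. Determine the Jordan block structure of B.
Jordan blocks: (4, 3), (4, 2), (4, 1)

λ = 4: algebraic multiplicity 6 (exponent in χ_B), largest block size 3 (exponent in m_B), 3 blocks (geometric multiplicity). These force block sizes [3, 2, 1].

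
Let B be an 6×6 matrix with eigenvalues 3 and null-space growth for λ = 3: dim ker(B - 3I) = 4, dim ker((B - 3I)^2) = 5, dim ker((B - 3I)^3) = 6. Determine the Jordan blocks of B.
Jordan blocks: (3, 3), (3, 1), (3, 1), (3, 1)

λ = 3: successive nullity increments [4, 1, 1] count blocks of size ≥ k; block sizes are [3, 1, 1, 1].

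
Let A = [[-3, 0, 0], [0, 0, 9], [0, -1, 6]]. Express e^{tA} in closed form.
e^{tA} = [[e^{-3*t}, 0, 0], [0, (1 - 3*t)*e^{3*t}, 9*t*e^{3*t}], [0, -t*e^{3*t}, (3*t + 1)*e^{3*t}]]

A has Jordan form J = [[-3, 0, 0], [0, 3, 1], [0, 0, 3]] with A = PJP^{-1}, so e^{tA} = P e^{tJ} P^{-1}.

For a Jordan block J_k(λ), e^{tJ_k(λ)} = e^{λt} · (I + tN + t^2 N^2/2! + ... + t^{k-1} N^{k-1}/(k-1)!) where N is the nilpotent superdiagonal part.

Assembling the blocks and conjugating back gives the entries of e^{tA} as shown above.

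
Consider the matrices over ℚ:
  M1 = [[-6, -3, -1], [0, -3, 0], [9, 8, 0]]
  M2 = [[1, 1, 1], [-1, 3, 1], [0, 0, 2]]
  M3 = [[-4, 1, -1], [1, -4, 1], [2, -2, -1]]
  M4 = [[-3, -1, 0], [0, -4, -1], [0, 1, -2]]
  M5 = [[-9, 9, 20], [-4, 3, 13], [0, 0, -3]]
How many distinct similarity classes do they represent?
Characteristic polynomials: χ_{M1} = (x + 3)^3, χ_{M2} = (x - 2)^3, χ_{M3} = (x + 3)^3, χ_{M4} = (x + 3)^3, χ_{M5} = (x + 3)^3.

{M1, M4, M5}: invariant factors (x + 3)^3.

{M2}: invariant factors x - 2, (x - 2)^2.

{M3}: invariant factors x + 3, (x + 3)^2.

Matrices are similar if and only if their invariant-factor lists agree; the partition into similarity classes is {M1, M4, M5}, {M2}, {M3}.

3 classes: {M1, M4, M5}, {M2}, {M3}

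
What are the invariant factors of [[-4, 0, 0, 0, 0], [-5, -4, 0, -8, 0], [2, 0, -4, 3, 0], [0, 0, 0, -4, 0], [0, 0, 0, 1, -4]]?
The Jordan structure of A has elementary divisors (x + 4)^2, (x + 4)^2, (x + 4). Arranging the block sizes at each eigenvalue in decreasing order and taking row products gives the invariant factors.

Invariant factors (smallest first, each dividing the next): x + 4, (x + 4)^2, (x + 4)^2.

Check: the last factor (x + 4)^2 is the minimal polynomial, and the product (x + 4)^5 is the characteristic polynomial.

x + 4, (x + 4)^2, (x + 4)^2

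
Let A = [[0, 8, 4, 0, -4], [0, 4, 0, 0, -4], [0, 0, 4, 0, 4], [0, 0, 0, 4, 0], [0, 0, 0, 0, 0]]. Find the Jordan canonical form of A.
J = [[0, 0, 0, 0, 0], [0, 0, 0, 0, 0], [0, 0, 4, 0, 0], [0, 0, 0, 4, 0], [0, 0, 0, 0, 4]]

The characteristic polynomial is det(xI - A) = x^2(x - 4)^3, so the eigenvalues are 0 (algebraic multiplicity 2), 4 (algebraic multiplicity 3).

For λ = 0: rank(A) = 3. The eigenspace has dimension 5 - 3 = 2, so there are 2 Jordan blocks; the rank sequence gives block sizes [1, 1].

For λ = 4: rank(A - 4I) = 2. The eigenspace has dimension 5 - 2 = 3, so there are 3 Jordan blocks; the rank sequence gives block sizes [1, 1, 1].

Assembling the blocks gives the Jordan form J above.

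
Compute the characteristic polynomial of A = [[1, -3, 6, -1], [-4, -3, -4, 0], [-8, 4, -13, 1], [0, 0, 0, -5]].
χ_A(x) = (x + 5)^4

xI - A = [[x - 1, 3, -6, 1], [4, x + 3, 4, 0], [8, -4, x + 13, -1], [0, 0, 0, x + 5]].

Expanding det(xI - A) along the first row:
det(xI - A) = + (x - 1)·det([[x + 3, 4, 0], [-4, x + 13, -1], [0, 0, x + 5]]) - (3)·det([[4, 4, 0], [8, x + 13, -1], [0, 0, x + 5]]) + (-6)·det([[4, x + 3, 0], [8, -4, -1], [0, 0, x + 5]]) - (1)·det([[4, x + 3, 4], [8, -4, x + 13], [0, 0, 0]]).

Evaluating gives χ_A(x) = x^4 + 20x^3 + 150x^2 + 500x + 625 = (x + 5)^4.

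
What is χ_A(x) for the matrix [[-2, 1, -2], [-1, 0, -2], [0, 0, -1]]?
χ_A(x) = (x + 1)^3

xI - A = [[x + 2, -1, 2], [1, x, 2], [0, 0, x + 1]].

Expanding det(xI - A) along the first row:
det(xI - A) = + (x + 2)·det([[x, 2], [0, x + 1]]) - (-1)·det([[1, 2], [0, x + 1]]) + (2)·det([[1, x], [0, 0]]).

Evaluating gives χ_A(x) = x^3 + 3x^2 + 3x + 1 = (x + 1)^3.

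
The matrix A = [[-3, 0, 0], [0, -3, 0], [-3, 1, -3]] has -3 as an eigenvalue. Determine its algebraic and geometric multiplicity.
algebraic multiplicity 3, geometric multiplicity 2

The characteristic polynomial is (x + 3)^3, so the factor x + 3 appears with exponent 3: the algebraic multiplicity is 3.

rank(A + 3I) = 1, so the eigenspace has dimension 3 - 1 = 2: the geometric multiplicity is 2.

Since 2 < 3, A is not diagonalizable.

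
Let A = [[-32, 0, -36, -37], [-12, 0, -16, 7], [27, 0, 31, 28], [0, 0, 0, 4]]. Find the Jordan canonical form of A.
The characteristic polynomial is det(xI - A) = x(x - 4)^2(x + 5), so the eigenvalues are -5 (algebraic multiplicity 1), 0 (algebraic multiplicity 1), 4 (algebraic multiplicity 2).

For λ = -5: algebraic multiplicity 1 gives one 1×1 block.

For λ = 0: algebraic multiplicity 1 gives one 1×1 block.

For λ = 4: rank(A - 4I) = 3, rank((A - 4I)^2) = 2. The eigenspace has dimension 4 - 3 = 1, so there is 1 Jordan block; the rank sequence gives block sizes [2].

Assembling the blocks gives the Jordan form J above.

J = [[-5, 0, 0, 0], [0, 0, 0, 0], [0, 0, 4, 1], [0, 0, 0, 4]]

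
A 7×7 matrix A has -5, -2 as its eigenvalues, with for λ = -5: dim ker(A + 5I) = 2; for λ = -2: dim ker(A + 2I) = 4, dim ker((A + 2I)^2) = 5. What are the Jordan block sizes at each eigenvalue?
Jordan blocks: (-5, 1), (-5, 1), (-2, 2), (-2, 1), (-2, 1), (-2, 1)

λ = -5: successive nullity increments [2] count blocks of size ≥ k; block sizes are [1, 1].
λ = -2: successive nullity increments [4, 1] count blocks of size ≥ k; block sizes are [2, 1, 1, 1].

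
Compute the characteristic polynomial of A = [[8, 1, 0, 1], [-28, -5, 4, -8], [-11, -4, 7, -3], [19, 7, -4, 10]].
xI - A = [[x - 8, -1, 0, -1], [28, x + 5, -4, 8], [11, 4, x - 7, 3], [-19, -7, 4, x - 10]].

Expanding det(xI - A) along the first row:
det(xI - A) = + (x - 8)·det([[x + 5, -4, 8], [4, x - 7, 3], [-7, 4, x - 10]]) - (-1)·det([[28, -4, 8], [11, x - 7, 3], [-19, 4, x - 10]]) + (0)·det([[28, x + 5, 8], [11, 4, 3], [-19, -7, x - 10]]) - (-1)·det([[28, x + 5, -4], [11, 4, x - 7], [-19, -7, 4]]).

Evaluating gives χ_A(x) = x^4 - 20x^3 + 150x^2 - 500x + 625 = (x - 5)^4.

χ_A(x) = (x - 5)^4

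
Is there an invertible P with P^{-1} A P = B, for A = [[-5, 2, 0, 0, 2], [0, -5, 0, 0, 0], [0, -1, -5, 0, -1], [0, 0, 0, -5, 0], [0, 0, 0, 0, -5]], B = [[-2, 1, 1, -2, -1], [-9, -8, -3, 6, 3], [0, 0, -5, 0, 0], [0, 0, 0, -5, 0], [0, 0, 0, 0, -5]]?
Yes.

Two matrices over a field are similar if and only if they have the same invariant factors.

Both A and B have characteristic polynomial (x + 5)^5 and minimal polynomial (x + 5)^2. Computing further, both have invariant factors x + 5, x + 5, x + 5, (x + 5)^2. Hence A and B are similar.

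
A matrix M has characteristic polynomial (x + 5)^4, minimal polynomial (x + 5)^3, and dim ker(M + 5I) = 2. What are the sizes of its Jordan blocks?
λ = -5: algebraic multiplicity 4 (exponent in χ_M), largest block size 3 (exponent in m_M), 2 blocks (geometric multiplicity). These force block sizes [3, 1].

Jordan blocks: (-5, 3), (-5, 1)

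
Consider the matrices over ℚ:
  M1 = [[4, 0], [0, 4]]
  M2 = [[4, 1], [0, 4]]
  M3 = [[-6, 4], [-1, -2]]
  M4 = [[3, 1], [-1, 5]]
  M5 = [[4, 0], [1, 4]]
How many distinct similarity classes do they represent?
Characteristic polynomials: χ_{M1} = (x - 4)^2, χ_{M2} = (x - 4)^2, χ_{M3} = (x + 4)^2, χ_{M4} = (x - 4)^2, χ_{M5} = (x - 4)^2.

{M1}: invariant factors x - 4, x - 4.

{M2, M4, M5}: invariant factors (x - 4)^2.

{M3}: invariant factors (x + 4)^2.

Matrices are similar if and only if their invariant-factor lists agree; the partition into similarity classes is {M1}, {M2, M4, M5}, {M3}.

3 classes: {M1}, {M2, M4, M5}, {M3}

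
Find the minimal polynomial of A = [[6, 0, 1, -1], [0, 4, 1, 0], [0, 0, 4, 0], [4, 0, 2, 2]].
m_A(x) = (x - 4)^2

The characteristic polynomial factors as (x - 4)^4. The minimal polynomial is ∏(x - λ)^{k_λ} where k_λ is the size of the largest Jordan block at λ.

For λ = 4: rank(A - 4I) = 2, and the largest Jordan block has size 2 (the smallest k with rank((A - 4I)^k) = rank((A - 4I)^(k+1))).

So m_A(x) = (x - 4)^2.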